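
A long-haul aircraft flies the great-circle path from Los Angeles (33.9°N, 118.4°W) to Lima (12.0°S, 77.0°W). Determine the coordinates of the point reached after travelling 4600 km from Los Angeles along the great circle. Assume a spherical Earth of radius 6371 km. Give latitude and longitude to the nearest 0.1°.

≈ 3.0°N, 88.9°W

Write both endpoints as unit vectors p₁, p₂ with components (cos φ cos λ, cos φ sin λ, sin φ).
The central angle between the endpoints is δ = arccos(p₁·p₂) ≈ 1.055 rad (60.5°). The total great-circle distance is δ·R ≈ 1.055 × 6371 ≈ 6723 km, so the target fraction is f = 4600/6723 ≈ 0.684.
Interpolate at f ≈ 0.684 with slerp weights a = sin((1−f)δ)/sin δ ≈ 0.376, b = sin(fδ)/sin δ ≈ 0.760.
p = a·p₁ + b·p₂ ≈ (0.019, -0.998, 0.052); φ = arcsin(p_z) ≈ 2.97°, λ = atan2(p_y, p_x) ≈ -88.92°.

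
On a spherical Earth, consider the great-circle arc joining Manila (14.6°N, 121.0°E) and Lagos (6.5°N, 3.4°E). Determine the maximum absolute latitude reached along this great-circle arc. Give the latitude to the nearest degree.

The great circle lies in the plane with unit normal n̂ = (p₁ × p₂)/|p₁ × p₂|.
Here n̂_z ≈ -0.937; the vertex latitude is φ_max = arccos|n̂_z| ≈ 20.4°.
Check via Clairaut: cos φ_max = |cos φ₁| · sin C = cos(14.6°)·sin(75.6°) ≈ 0.937, again giving ≈ 20.4°.

≈ 20°N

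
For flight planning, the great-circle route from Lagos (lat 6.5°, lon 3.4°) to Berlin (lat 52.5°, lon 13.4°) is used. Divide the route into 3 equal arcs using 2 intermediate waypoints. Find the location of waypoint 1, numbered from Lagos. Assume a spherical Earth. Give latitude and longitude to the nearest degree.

≈ lat 22°, lon 6°

Convert each endpoint to a unit vector on the sphere (x = cos φ cos λ, y = cos φ sin λ, z = sin φ).
The central angle between the endpoints is δ = arccos(p₁·p₂) ≈ 0.816 rad (46.7°).
Interpolate at f = 1/3 with slerp weights a = sin((1−f)δ)/sin δ ≈ 0.710, b = sin(fδ)/sin δ ≈ 0.369.
p = a·p₁ + b·p₂ ≈ (0.923, 0.094, 0.373); φ = arcsin(p_z) ≈ 21.90°, λ = atan2(p_y, p_x) ≈ 5.81°.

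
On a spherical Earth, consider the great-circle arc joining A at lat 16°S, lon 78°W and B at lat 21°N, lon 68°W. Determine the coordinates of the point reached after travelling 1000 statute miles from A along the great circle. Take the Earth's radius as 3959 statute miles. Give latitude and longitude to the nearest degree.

≈ lat 2°S, lon 74°W

The haversine formula gives a central angle δ ≈ 0.668 rad (38.3°) between the endpoints. The total great-circle distance is δ·R ≈ 0.668 × 3959 ≈ 2645 mi, so the target fraction is f = 1000/2645 ≈ 0.378.
Interpolate at f ≈ 0.378 with slerp weights a = sin((1−f)δ)/sin δ ≈ 0.652, b = sin(fδ)/sin δ ≈ 0.403.
p = a·p₁ + b·p₂ ≈ (0.271, -0.962, -0.035); φ = arcsin(p_z) ≈ -2.01°, λ = atan2(p_y, p_x) ≈ -74.25°.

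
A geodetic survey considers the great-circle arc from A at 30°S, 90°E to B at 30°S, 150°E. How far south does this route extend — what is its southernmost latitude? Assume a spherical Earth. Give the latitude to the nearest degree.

≈ 34°S

The great circle lies in the plane with unit normal n̂ = (p₁ × p₂)/|p₁ × p₂|.
Here n̂_z ≈ +0.832; the vertex latitude is φ_max = arccos|n̂_z| ≈ 33.7°.
Check via Clairaut: cos φ_max = |cos φ₁| · sin C = cos(30.0°)·sin(106.1°) ≈ 0.832, again giving ≈ 33.7°.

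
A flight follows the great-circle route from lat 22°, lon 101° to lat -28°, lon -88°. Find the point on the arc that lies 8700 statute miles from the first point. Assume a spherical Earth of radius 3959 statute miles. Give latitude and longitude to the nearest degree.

Write both endpoints as unit vectors p₁, p₂ with components (cos φ cos λ, cos φ sin λ, sin φ).
The central angle between the endpoints is δ = arccos(p₁·p₂) ≈ 2.965 rad (169.9°). The total great-circle distance is δ·R ≈ 2.965 × 3959 ≈ 11738 mi, so the target fraction is f = 8700/11738 ≈ 0.741.
Interpolate at f ≈ 0.741 with slerp weights a = sin((1−f)δ)/sin δ ≈ 3.952, b = sin(fδ)/sin δ ≈ 4.610.
p = a·p₁ + b·p₂ ≈ (-0.557, -0.471, -0.684); φ = arcsin(p_z) ≈ -43.15°, λ = atan2(p_y, p_x) ≈ -139.77°.

≈ lat -43°, lon -140°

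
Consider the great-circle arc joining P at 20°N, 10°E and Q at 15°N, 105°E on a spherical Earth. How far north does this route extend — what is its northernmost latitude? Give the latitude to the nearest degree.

The great circle lies in the plane with unit normal n̂ = (p₁ × p₂)/|p₁ × p₂|.
Here n̂_z ≈ +0.904; the vertex latitude is φ_max = arccos|n̂_z| ≈ 25.3°.
Check via Clairaut: cos φ_max = |cos φ₁| · sin C = cos(20.0°)·sin(74.2°) ≈ 0.904, again giving ≈ 25.3°.

≈ 25°N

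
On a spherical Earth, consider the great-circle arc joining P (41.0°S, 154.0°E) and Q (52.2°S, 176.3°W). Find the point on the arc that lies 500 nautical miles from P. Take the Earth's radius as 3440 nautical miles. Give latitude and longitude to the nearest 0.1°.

≈ (45.9°S, 163.3°E)

Convert each endpoint to a unit vector on the sphere (x = cos φ cos λ, y = cos φ sin λ, z = sin φ).
The central angle between the endpoints is δ = arccos(p₁·p₂) ≈ 0.402 rad (23.0°). The total great-circle distance is δ·R ≈ 0.402 × 3440 ≈ 1384 nmi, so the target fraction is f = 500/1384 ≈ 0.361.
Interpolate at f ≈ 0.361 with slerp weights a = sin((1−f)δ)/sin δ ≈ 0.649, b = sin(fδ)/sin δ ≈ 0.370.
p = a·p₁ + b·p₂ ≈ (-0.667, 0.200, -0.718); φ = arcsin(p_z) ≈ -45.90°, λ = atan2(p_y, p_x) ≈ 163.29°.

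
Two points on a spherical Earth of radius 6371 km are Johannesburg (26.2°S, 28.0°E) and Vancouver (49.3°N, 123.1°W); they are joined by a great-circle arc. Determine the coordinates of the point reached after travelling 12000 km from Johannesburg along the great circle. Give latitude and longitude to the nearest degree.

≈ (55°N, 56°W)

Convert each endpoint to a unit vector on the sphere (x = cos φ cos λ, y = cos φ sin λ, z = sin φ).
The central angle between the endpoints is δ = arccos(p₁·p₂) ≈ 2.581 rad (147.9°). The total great-circle distance is δ·R ≈ 2.581 × 6371 ≈ 16444 km, so the target fraction is f = 12000/16444 ≈ 0.730.
Interpolate at f ≈ 0.730 with slerp weights a = sin((1−f)δ)/sin δ ≈ 1.208, b = sin(fδ)/sin δ ≈ 1.790.
p = a·p₁ + b·p₂ ≈ (0.320, -0.469, 0.823); φ = arcsin(p_z) ≈ 55.43°, λ = atan2(p_y, p_x) ≈ -55.70°.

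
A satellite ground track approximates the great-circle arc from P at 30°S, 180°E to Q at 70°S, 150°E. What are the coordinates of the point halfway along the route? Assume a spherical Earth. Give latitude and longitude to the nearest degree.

From cos δ = sin φ₁ sin φ₂ + cos φ₁ cos φ₂ cos Δλ, the central angle is δ ≈ 0.758 rad (43.4°).
Interpolate at f = 1/2 with slerp weights a = sin((1−f)δ)/sin δ ≈ 0.538, b = sin(fδ)/sin δ ≈ 0.538.
p = a·p₁ + b·p₂ ≈ (-0.625, 0.092, -0.775); φ = arcsin(p_z) ≈ -50.79°, λ = atan2(p_y, p_x) ≈ 171.63°.

≈ 51°S, 172°E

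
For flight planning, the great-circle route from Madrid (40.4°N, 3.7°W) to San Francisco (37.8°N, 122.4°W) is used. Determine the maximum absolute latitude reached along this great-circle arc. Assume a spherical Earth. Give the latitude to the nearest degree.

The great circle lies in the plane with unit normal n̂ = (p₁ × p₂)/|p₁ × p₂|.
Here n̂_z ≈ -0.531; the vertex latitude is φ_max = arccos|n̂_z| ≈ 57.9°.

≈ 58°N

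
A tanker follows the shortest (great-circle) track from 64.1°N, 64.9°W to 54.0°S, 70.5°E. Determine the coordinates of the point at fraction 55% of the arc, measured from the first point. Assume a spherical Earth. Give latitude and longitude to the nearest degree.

≈ 5°N, 26°E

Convert each endpoint to a unit vector on the sphere (x = cos φ cos λ, y = cos φ sin λ, z = sin φ).
The central angle between the endpoints is δ = arccos(p₁·p₂) ≈ 2.715 rad (155.6°).
Interpolate at f = 0.55 with slerp weights a = sin((1−f)δ)/sin δ ≈ 2.273, b = sin(fδ)/sin δ ≈ 2.412.
p = a·p₁ + b·p₂ ≈ (0.894, 0.437, 0.094); φ = arcsin(p_z) ≈ 5.38°, λ = atan2(p_y, p_x) ≈ 26.04°.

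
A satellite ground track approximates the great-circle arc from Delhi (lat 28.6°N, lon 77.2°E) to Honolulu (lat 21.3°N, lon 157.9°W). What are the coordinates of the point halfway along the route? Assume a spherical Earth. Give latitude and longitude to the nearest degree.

Convert each endpoint to a unit vector on the sphere (x = cos φ cos λ, y = cos φ sin λ, z = sin φ).
The central angle between the endpoints is δ = arccos(p₁·p₂) ≈ 1.869 rad (107.1°).
Interpolate at f = 1/2 with slerp weights a = sin((1−f)δ)/sin δ ≈ 0.842, b = sin(fδ)/sin δ ≈ 0.842.
p = a·p₁ + b·p₂ ≈ (-0.563, 0.426, 0.709); φ = arcsin(p_z) ≈ 45.12°, λ = atan2(p_y, p_x) ≈ 142.91°.

≈ lat 45°N, lon 143°E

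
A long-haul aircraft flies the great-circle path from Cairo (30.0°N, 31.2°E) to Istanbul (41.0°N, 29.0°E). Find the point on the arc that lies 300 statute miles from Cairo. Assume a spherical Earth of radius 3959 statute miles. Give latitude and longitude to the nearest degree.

From cos δ = sin φ₁ sin φ₂ + cos φ₁ cos φ₂ cos Δλ, the central angle is δ ≈ 0.194 rad (11.1°). The total great-circle distance is δ·R ≈ 0.194 × 3959 ≈ 770 mi, so the target fraction is f = 300/770 ≈ 0.390.
Interpolate at f ≈ 0.390 with slerp weights a = sin((1−f)δ)/sin δ ≈ 0.613, b = sin(fδ)/sin δ ≈ 0.392.
p = a·p₁ + b·p₂ ≈ (0.713, 0.418, 0.563); φ = arcsin(p_z) ≈ 34.29°, λ = atan2(p_y, p_x) ≈ 30.41°.

≈ (34°N, 30°E)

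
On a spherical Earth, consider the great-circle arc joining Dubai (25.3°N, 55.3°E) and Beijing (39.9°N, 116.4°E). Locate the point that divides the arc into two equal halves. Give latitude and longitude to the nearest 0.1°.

The haversine formula gives a central angle δ ≈ 0.916 rad (52.5°) between the endpoints.
Interpolate at f = 1/2 with slerp weights a = sin((1−f)δ)/sin δ ≈ 0.557, b = sin(fδ)/sin δ ≈ 0.557.
p = a·p₁ + b·p₂ ≈ (0.097, 0.797, 0.596); φ = arcsin(p_z) ≈ 36.57°, λ = atan2(p_y, p_x) ≈ 83.08°.

≈ 36.6°N, 83.1°E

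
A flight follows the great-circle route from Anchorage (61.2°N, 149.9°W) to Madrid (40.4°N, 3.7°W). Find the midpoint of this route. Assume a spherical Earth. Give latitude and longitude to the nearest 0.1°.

Convert each endpoint to a unit vector on the sphere (x = cos φ cos λ, y = cos φ sin λ, z = sin φ).
The central angle between the endpoints is δ = arccos(p₁·p₂) ≈ 1.305 rad (74.7°).
Interpolate at f = 1/2 with slerp weights a = sin((1−f)δ)/sin δ ≈ 0.629, b = sin(fδ)/sin δ ≈ 0.629.
p = a·p₁ + b·p₂ ≈ (0.216, -0.183, 0.959); φ = arcsin(p_z) ≈ 73.56°, λ = atan2(p_y, p_x) ≈ -40.27°.

≈ 73.6°N, 40.3°W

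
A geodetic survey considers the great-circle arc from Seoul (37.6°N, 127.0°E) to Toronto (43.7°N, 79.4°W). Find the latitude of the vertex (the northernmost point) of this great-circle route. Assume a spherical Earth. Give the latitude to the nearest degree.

≈ 75°N

The great circle lies in the plane with unit normal n̂ = (p₁ × p₂)/|p₁ × p₂|.
Here n̂_z ≈ +0.256; the vertex latitude is φ_max = arccos|n̂_z| ≈ 75.2°.
Check via Clairaut: cos φ_max = |cos φ₁| · sin C = cos(37.6°)·sin(18.8°) ≈ 0.256, again giving ≈ 75.2°.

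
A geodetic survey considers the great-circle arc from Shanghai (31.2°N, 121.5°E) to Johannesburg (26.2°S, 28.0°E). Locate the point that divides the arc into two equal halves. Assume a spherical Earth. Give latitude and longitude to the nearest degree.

Convert each endpoint to a unit vector on the sphere (x = cos φ cos λ, y = cos φ sin λ, z = sin φ).
The central angle between the endpoints is δ = arccos(p₁·p₂) ≈ 1.850 rad (106.0°).
Interpolate at f = 1/2 with slerp weights a = sin((1−f)δ)/sin δ ≈ 0.831, b = sin(fδ)/sin δ ≈ 0.831.
p = a·p₁ + b·p₂ ≈ (0.287, 0.956, 0.064); φ = arcsin(p_z) ≈ 3.64°, λ = atan2(p_y, p_x) ≈ 73.29°.

≈ 4°N, 73°E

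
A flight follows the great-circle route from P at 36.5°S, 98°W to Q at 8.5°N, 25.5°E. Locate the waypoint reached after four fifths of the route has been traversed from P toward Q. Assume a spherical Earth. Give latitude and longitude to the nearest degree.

Convert each endpoint to a unit vector on the sphere (x = cos φ cos λ, y = cos φ sin λ, z = sin φ).
The central angle between the endpoints is δ = arccos(p₁·p₂) ≈ 2.126 rad (121.8°).
Interpolate at f = 4/5 with slerp weights a = sin((1−f)δ)/sin δ ≈ 0.485, b = sin(fδ)/sin δ ≈ 1.167.
p = a·p₁ + b·p₂ ≈ (0.987, 0.110, -0.116); φ = arcsin(p_z) ≈ -6.67°, λ = atan2(p_y, p_x) ≈ 6.39°.

≈ 7°S, 6°E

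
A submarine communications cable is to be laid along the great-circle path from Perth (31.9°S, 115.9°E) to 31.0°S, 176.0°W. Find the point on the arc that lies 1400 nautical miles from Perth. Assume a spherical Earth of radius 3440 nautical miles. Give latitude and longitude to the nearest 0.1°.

≈ 36.3°S, 143.7°E

Convert each endpoint to a unit vector on the sphere (x = cos φ cos λ, y = cos φ sin λ, z = sin φ).
The central angle between the endpoints is δ = arccos(p₁·p₂) ≈ 0.996 rad (57.1°). The total great-circle distance is δ·R ≈ 0.996 × 3440 ≈ 3427 nmi, so the target fraction is f = 1400/3427 ≈ 0.409.
Interpolate at f ≈ 0.409 with slerp weights a = sin((1−f)δ)/sin δ ≈ 0.662, b = sin(fδ)/sin δ ≈ 0.472.
p = a·p₁ + b·p₂ ≈ (-0.649, 0.477, -0.593); φ = arcsin(p_z) ≈ -36.35°, λ = atan2(p_y, p_x) ≈ 143.65°.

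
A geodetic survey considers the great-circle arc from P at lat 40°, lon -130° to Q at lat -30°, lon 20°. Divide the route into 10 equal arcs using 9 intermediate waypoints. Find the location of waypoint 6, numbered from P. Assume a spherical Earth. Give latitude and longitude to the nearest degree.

Write both endpoints as unit vectors p₁, p₂ with components (cos φ cos λ, cos φ sin λ, sin φ).
The central angle between the endpoints is δ = arccos(p₁·p₂) ≈ 2.681 rad (153.6°).
Interpolate at f = 6/10 with slerp weights a = sin((1−f)δ)/sin δ ≈ 1.978, b = sin(fδ)/sin δ ≈ 2.250.
p = a·p₁ + b·p₂ ≈ (0.857, -0.494, 0.146); φ = arcsin(p_z) ≈ 8.41°, λ = atan2(p_y, p_x) ≈ -29.97°.

≈ lat 8°, lon -30°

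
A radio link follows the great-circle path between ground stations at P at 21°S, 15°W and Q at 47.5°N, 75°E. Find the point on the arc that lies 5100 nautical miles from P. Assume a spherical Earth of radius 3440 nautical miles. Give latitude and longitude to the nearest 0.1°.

Convert each endpoint to a unit vector on the sphere (x = cos φ cos λ, y = cos φ sin λ, z = sin φ).
The central angle between the endpoints is δ = arccos(p₁·p₂) ≈ 1.838 rad (105.3°). The total great-circle distance is δ·R ≈ 1.838 × 3440 ≈ 6323 nmi, so the target fraction is f = 5100/6323 ≈ 0.807.
Interpolate at f ≈ 0.807 with slerp weights a = sin((1−f)δ)/sin δ ≈ 0.361, b = sin(fδ)/sin δ ≈ 1.033.
p = a·p₁ + b·p₂ ≈ (0.506, 0.587, 0.632); φ = arcsin(p_z) ≈ 39.20°, λ = atan2(p_y, p_x) ≈ 49.22°.

≈ 39.2°N, 49.2°E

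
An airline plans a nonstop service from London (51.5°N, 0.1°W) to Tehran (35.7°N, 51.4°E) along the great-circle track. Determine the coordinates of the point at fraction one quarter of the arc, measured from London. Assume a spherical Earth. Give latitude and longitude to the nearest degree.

Write both endpoints as unit vectors p₁, p₂ with components (cos φ cos λ, cos φ sin λ, sin φ).
The central angle between the endpoints is δ = arccos(p₁·p₂) ≈ 0.690 rad (39.5°).
Interpolate at f = 1/4 with slerp weights a = sin((1−f)δ)/sin δ ≈ 0.777, b = sin(fδ)/sin δ ≈ 0.270.
p = a·p₁ + b·p₂ ≈ (0.620, 0.170, 0.766); φ = arcsin(p_z) ≈ 49.96°, λ = atan2(p_y, p_x) ≈ 15.35°.

≈ (50°N, 15°E)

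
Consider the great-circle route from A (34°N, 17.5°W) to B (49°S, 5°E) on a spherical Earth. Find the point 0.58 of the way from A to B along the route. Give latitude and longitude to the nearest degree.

≈ (14°S, 6°W)

Convert each endpoint to a unit vector on the sphere (x = cos φ cos λ, y = cos φ sin λ, z = sin φ).
The central angle between the endpoints is δ = arccos(p₁·p₂) ≈ 1.490 rad (85.4°).
Interpolate at f = 0.58 with slerp weights a = sin((1−f)δ)/sin δ ≈ 0.588, b = sin(fδ)/sin δ ≈ 0.763.
p = a·p₁ + b·p₂ ≈ (0.963, -0.103, -0.247); φ = arcsin(p_z) ≈ -14.32°, λ = atan2(p_y, p_x) ≈ -6.10°.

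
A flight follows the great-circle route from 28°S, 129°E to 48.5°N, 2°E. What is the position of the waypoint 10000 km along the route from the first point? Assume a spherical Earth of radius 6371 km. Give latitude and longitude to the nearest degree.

≈ 36°N, 62°E

Convert each endpoint to a unit vector on the sphere (x = cos φ cos λ, y = cos φ sin λ, z = sin φ).
The central angle between the endpoints is δ = arccos(p₁·p₂) ≈ 2.351 rad (134.7°). The total great-circle distance is δ·R ≈ 2.351 × 6371 ≈ 14981 km, so the target fraction is f = 10000/14981 ≈ 0.668.
Interpolate at f ≈ 0.668 with slerp weights a = sin((1−f)δ)/sin δ ≈ 0.992, b = sin(fδ)/sin δ ≈ 1.407.
p = a·p₁ + b·p₂ ≈ (0.381, 0.713, 0.589); φ = arcsin(p_z) ≈ 36.06°, λ = atan2(p_y, p_x) ≈ 61.88°.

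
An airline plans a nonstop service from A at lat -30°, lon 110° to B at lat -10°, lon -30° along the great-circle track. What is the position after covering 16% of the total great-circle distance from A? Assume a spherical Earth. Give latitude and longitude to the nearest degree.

≈ lat -41°, lon 90°

Write both endpoints as unit vectors p₁, p₂ with components (cos φ cos λ, cos φ sin λ, sin φ).
The central angle between the endpoints is δ = arccos(p₁·p₂) ≈ 2.173 rad (124.5°).
Interpolate at f = 0.16 with slerp weights a = sin((1−f)δ)/sin δ ≈ 1.174, b = sin(fδ)/sin δ ≈ 0.413.
p = a·p₁ + b·p₂ ≈ (0.005, 0.752, -0.659); φ = arcsin(p_z) ≈ -41.22°, λ = atan2(p_y, p_x) ≈ 89.64°.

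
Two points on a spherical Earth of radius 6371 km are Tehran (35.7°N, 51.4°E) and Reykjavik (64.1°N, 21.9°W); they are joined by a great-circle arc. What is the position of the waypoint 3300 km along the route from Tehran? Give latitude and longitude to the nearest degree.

The haversine formula gives a central angle δ ≈ 0.893 rad (51.2°) between the endpoints. The total great-circle distance is δ·R ≈ 0.893 × 6371 ≈ 5691 km, so the target fraction is f = 3300/5691 ≈ 0.580.
Interpolate at f ≈ 0.580 with slerp weights a = sin((1−f)δ)/sin δ ≈ 0.470, b = sin(fδ)/sin δ ≈ 0.635.
p = a·p₁ + b·p₂ ≈ (0.496, 0.195, 0.846); φ = arcsin(p_z) ≈ 57.80°, λ = atan2(p_y, p_x) ≈ 21.47°.

≈ (58°N, 21°E)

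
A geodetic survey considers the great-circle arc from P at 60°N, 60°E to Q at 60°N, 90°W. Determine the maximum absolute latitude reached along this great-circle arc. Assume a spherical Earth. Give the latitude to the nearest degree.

≈ 82°N

The great circle lies in the plane with unit normal n̂ = (p₁ × p₂)/|p₁ × p₂|.
Here n̂_z ≈ -0.148; the vertex latitude is φ_max = arccos|n̂_z| ≈ 81.5°.
Check via Clairaut: cos φ_max = |cos φ₁| · sin C = cos(60.0°)·sin(17.2°) ≈ 0.148, again giving ≈ 81.5°.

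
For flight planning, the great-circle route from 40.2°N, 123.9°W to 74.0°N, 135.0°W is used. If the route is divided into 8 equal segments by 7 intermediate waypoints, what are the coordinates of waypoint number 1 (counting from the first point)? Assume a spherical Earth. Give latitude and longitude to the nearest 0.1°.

≈ 44.5°N, 124.5°W

From cos δ = sin φ₁ sin φ₂ + cos φ₁ cos φ₂ cos Δλ, the central angle is δ ≈ 0.597 rad (34.2°).
Interpolate at f = 1/8 with slerp weights a = sin((1−f)δ)/sin δ ≈ 0.888, b = sin(fδ)/sin δ ≈ 0.133.
p = a·p₁ + b·p₂ ≈ (-0.404, -0.589, 0.700); φ = arcsin(p_z) ≈ 44.46°, λ = atan2(p_y, p_x) ≈ -124.46°.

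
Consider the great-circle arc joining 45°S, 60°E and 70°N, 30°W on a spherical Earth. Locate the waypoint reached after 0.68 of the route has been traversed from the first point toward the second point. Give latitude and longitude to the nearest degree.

Write both endpoints as unit vectors p₁, p₂ with components (cos φ cos λ, cos φ sin λ, sin φ).
The central angle between the endpoints is δ = arccos(p₁·p₂) ≈ 2.298 rad (131.6°).
Interpolate at f = 0.68 with slerp weights a = sin((1−f)δ)/sin δ ≈ 0.898, b = sin(fδ)/sin δ ≈ 1.338.
p = a·p₁ + b·p₂ ≈ (0.714, 0.321, 0.623); φ = arcsin(p_z) ≈ 38.51°, λ = atan2(p_y, p_x) ≈ 24.21°.

≈ 39°N, 24°E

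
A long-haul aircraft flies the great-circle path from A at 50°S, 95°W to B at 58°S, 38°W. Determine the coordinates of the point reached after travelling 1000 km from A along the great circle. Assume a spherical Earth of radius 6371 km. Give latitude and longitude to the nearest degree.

Write both endpoints as unit vectors p₁, p₂ with components (cos φ cos λ, cos φ sin λ, sin φ).
The central angle between the endpoints is δ = arccos(p₁·p₂) ≈ 0.582 rad (33.4°). The total great-circle distance is δ·R ≈ 0.582 × 6371 ≈ 3710 km, so the target fraction is f = 1000/3710 ≈ 0.270.
Interpolate at f ≈ 0.270 with slerp weights a = sin((1−f)δ)/sin δ ≈ 0.750, b = sin(fδ)/sin δ ≈ 0.284.
p = a·p₁ + b·p₂ ≈ (0.077, -0.573, -0.816); φ = arcsin(p_z) ≈ -54.67°, λ = atan2(p_y, p_x) ≈ -82.38°.

≈ 55°S, 82°W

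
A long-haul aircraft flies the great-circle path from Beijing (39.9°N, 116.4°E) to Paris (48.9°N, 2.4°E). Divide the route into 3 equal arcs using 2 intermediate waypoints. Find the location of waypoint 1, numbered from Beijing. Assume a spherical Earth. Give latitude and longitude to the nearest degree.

≈ 56°N, 88°E

The haversine formula gives a central angle δ ≈ 1.289 rad (73.8°) between the endpoints.
Interpolate at f = 1/3 with slerp weights a = sin((1−f)δ)/sin δ ≈ 0.788, b = sin(fδ)/sin δ ≈ 0.434.
p = a·p₁ + b·p₂ ≈ (0.016, 0.554, 0.833); φ = arcsin(p_z) ≈ 56.36°, λ = atan2(p_y, p_x) ≈ 88.36°.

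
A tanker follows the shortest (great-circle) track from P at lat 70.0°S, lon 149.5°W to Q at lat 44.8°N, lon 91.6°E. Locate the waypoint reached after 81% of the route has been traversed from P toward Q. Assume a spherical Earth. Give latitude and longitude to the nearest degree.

≈ lat 20°N, lon 105°E

The haversine formula gives a central angle δ ≈ 2.465 rad (141.2°) between the endpoints.
Interpolate at f = 0.81 with slerp weights a = sin((1−f)δ)/sin δ ≈ 0.720, b = sin(fδ)/sin δ ≈ 1.454.
p = a·p₁ + b·p₂ ≈ (-0.241, 0.906, 0.347); φ = arcsin(p_z) ≈ 20.33°, λ = atan2(p_y, p_x) ≈ 104.90°.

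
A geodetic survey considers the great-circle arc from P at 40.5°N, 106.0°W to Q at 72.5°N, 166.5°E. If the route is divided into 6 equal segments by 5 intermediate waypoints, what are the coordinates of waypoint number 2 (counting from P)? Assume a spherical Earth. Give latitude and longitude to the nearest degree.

Convert each endpoint to a unit vector on the sphere (x = cos φ cos λ, y = cos φ sin λ, z = sin φ).
The central angle between the endpoints is δ = arccos(p₁·p₂) ≈ 0.890 rad (51.0°).
Interpolate at f = 2/6 with slerp weights a = sin((1−f)δ)/sin δ ≈ 0.720, b = sin(fδ)/sin δ ≈ 0.376.
p = a·p₁ + b·p₂ ≈ (-0.261, -0.500, 0.826); φ = arcsin(p_z) ≈ 55.70°, λ = atan2(p_y, p_x) ≈ -117.57°.

≈ 56°N, 118°W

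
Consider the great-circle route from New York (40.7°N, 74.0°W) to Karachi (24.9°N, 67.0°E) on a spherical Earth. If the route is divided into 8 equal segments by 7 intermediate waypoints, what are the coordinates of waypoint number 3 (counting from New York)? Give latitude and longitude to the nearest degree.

From cos δ = sin φ₁ sin φ₂ + cos φ₁ cos φ₂ cos Δλ, the central angle is δ ≈ 1.834 rad (105.1°).
Interpolate at f = 3/8 with slerp weights a = sin((1−f)δ)/sin δ ≈ 0.944, b = sin(fδ)/sin δ ≈ 0.657.
p = a·p₁ + b·p₂ ≈ (0.430, -0.139, 0.892); φ = arcsin(p_z) ≈ 63.13°, λ = atan2(p_y, p_x) ≈ -17.89°.

≈ 63°N, 18°W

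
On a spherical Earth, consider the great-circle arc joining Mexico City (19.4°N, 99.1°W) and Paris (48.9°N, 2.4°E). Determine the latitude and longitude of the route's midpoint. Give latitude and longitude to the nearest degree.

≈ 46°N, 61°W

Write both endpoints as unit vectors p₁, p₂ with components (cos φ cos λ, cos φ sin λ, sin φ).
The central angle between the endpoints is δ = arccos(p₁·p₂) ≈ 1.444 rad (82.7°).
Interpolate at f = 1/2 with slerp weights a = sin((1−f)δ)/sin δ ≈ 0.666, b = sin(fδ)/sin δ ≈ 0.666.
p = a·p₁ + b·p₂ ≈ (0.338, -0.602, 0.723); φ = arcsin(p_z) ≈ 46.33°, λ = atan2(p_y, p_x) ≈ -60.68°.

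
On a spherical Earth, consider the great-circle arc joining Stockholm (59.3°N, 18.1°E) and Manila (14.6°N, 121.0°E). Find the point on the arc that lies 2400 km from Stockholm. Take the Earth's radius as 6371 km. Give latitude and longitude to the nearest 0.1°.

The haversine formula gives a central angle δ ≈ 1.464 rad (83.9°) between the endpoints. The total great-circle distance is δ·R ≈ 1.464 × 6371 ≈ 9328 km, so the target fraction is f = 2400/9328 ≈ 0.257.
Interpolate at f ≈ 0.257 with slerp weights a = sin((1−f)δ)/sin δ ≈ 0.891, b = sin(fδ)/sin δ ≈ 0.370.
p = a·p₁ + b·p₂ ≈ (0.248, 0.448, 0.859); φ = arcsin(p_z) ≈ 59.20°, λ = atan2(p_y, p_x) ≈ 61.06°.

≈ (59.2°N, 61.1°E)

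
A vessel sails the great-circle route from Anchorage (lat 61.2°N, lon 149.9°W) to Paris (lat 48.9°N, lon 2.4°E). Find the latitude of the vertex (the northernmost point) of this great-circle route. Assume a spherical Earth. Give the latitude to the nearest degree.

The great circle lies in the plane with unit normal n̂ = (p₁ × p₂)/|p₁ × p₂|.
Here n̂_z ≈ +0.159; the vertex latitude is φ_max = arccos|n̂_z| ≈ 80.8°.
Check via Clairaut: cos φ_max = |cos φ₁| · sin C = cos(61.2°)·sin(19.3°) ≈ 0.159, again giving ≈ 80.8°.

≈ 81°N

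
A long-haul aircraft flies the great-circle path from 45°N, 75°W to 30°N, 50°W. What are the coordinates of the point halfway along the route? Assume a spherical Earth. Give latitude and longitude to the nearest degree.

Convert each endpoint to a unit vector on the sphere (x = cos φ cos λ, y = cos φ sin λ, z = sin φ).
The central angle between the endpoints is δ = arccos(p₁·p₂) ≈ 0.431 rad (24.7°).
Interpolate at f = 1/2 with slerp weights a = sin((1−f)δ)/sin δ ≈ 0.512, b = sin(fδ)/sin δ ≈ 0.512.
p = a·p₁ + b·p₂ ≈ (0.379, -0.689, 0.618); φ = arcsin(p_z) ≈ 38.16°, λ = atan2(p_y, p_x) ≈ -61.22°.

≈ 38°N, 61°W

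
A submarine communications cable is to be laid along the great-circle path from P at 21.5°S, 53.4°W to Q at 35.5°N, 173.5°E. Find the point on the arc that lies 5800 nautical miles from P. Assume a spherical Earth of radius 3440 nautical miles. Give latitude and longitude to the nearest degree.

≈ 30°N, 139°W

From cos δ = sin φ₁ sin φ₂ + cos φ₁ cos φ₂ cos Δλ, the central angle is δ ≈ 2.390 rad (136.9°). The total great-circle distance is δ·R ≈ 2.390 × 3440 ≈ 8221 nmi, so the target fraction is f = 5800/8221 ≈ 0.706.
Interpolate at f ≈ 0.706 with slerp weights a = sin((1−f)δ)/sin δ ≈ 0.947, b = sin(fδ)/sin δ ≈ 1.454.
p = a·p₁ + b·p₂ ≈ (-0.651, -0.574, 0.497); φ = arcsin(p_z) ≈ 29.83°, λ = atan2(p_y, p_x) ≈ -138.62°.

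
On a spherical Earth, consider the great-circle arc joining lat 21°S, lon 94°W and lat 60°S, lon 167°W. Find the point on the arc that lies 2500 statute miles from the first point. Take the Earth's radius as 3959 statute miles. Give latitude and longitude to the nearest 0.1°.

≈ lat 49.0°S, lon 122.8°W

Write both endpoints as unit vectors p₁, p₂ with components (cos φ cos λ, cos φ sin λ, sin φ).
The central angle between the endpoints is δ = arccos(p₁·p₂) ≈ 1.108 rad (63.5°). The total great-circle distance is δ·R ≈ 1.108 × 3959 ≈ 4385 mi, so the target fraction is f = 2500/4385 ≈ 0.570.
Interpolate at f ≈ 0.570 with slerp weights a = sin((1−f)δ)/sin δ ≈ 0.512, b = sin(fδ)/sin δ ≈ 0.660.
p = a·p₁ + b·p₂ ≈ (-0.355, -0.551, -0.755); φ = arcsin(p_z) ≈ -49.03°, λ = atan2(p_y, p_x) ≈ -122.77°.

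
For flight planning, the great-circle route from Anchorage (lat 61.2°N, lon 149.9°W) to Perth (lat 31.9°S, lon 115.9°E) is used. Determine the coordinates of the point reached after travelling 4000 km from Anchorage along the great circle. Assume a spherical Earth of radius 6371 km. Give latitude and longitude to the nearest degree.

≈ lat 40°N, lon 162°E

Convert each endpoint to a unit vector on the sphere (x = cos φ cos λ, y = cos φ sin λ, z = sin φ).
The central angle between the endpoints is δ = arccos(p₁·p₂) ≈ 2.086 rad (119.5°). The total great-circle distance is δ·R ≈ 2.086 × 6371 ≈ 13292 km, so the target fraction is f = 4000/13292 ≈ 0.301.
Interpolate at f ≈ 0.301 with slerp weights a = sin((1−f)δ)/sin δ ≈ 1.142, b = sin(fδ)/sin δ ≈ 0.675.
p = a·p₁ + b·p₂ ≈ (-0.726, 0.240, 0.644); φ = arcsin(p_z) ≈ 40.10°, λ = atan2(p_y, p_x) ≈ 161.74°.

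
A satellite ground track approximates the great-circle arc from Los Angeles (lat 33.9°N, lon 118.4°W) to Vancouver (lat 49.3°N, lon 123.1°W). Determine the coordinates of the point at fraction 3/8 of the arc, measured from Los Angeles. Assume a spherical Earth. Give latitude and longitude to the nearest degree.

≈ lat 40°N, lon 120°W

Write both endpoints as unit vectors p₁, p₂ with components (cos φ cos λ, cos φ sin λ, sin φ).
The central angle between the endpoints is δ = arccos(p₁·p₂) ≈ 0.276 rad (15.8°).
Interpolate at f = 3/8 with slerp weights a = sin((1−f)δ)/sin δ ≈ 0.630, b = sin(fδ)/sin δ ≈ 0.379.
p = a·p₁ + b·p₂ ≈ (-0.384, -0.667, 0.639); φ = arcsin(p_z) ≈ 39.70°, λ = atan2(p_y, p_x) ≈ -119.91°.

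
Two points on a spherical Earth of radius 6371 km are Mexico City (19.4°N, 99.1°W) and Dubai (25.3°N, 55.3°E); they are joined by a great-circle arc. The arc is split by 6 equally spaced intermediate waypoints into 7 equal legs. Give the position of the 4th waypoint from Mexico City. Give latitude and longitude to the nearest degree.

≈ (61°N, 8°W)

Write both endpoints as unit vectors p₁, p₂ with components (cos φ cos λ, cos φ sin λ, sin φ).
The central angle between the endpoints is δ = arccos(p₁·p₂) ≈ 2.249 rad (128.8°).
Interpolate at f = 4/7 with slerp weights a = sin((1−f)δ)/sin δ ≈ 1.054, b = sin(fδ)/sin δ ≈ 1.232.
p = a·p₁ + b·p₂ ≈ (0.477, -0.067, 0.877); φ = arcsin(p_z) ≈ 61.23°, λ = atan2(p_y, p_x) ≈ -7.94°.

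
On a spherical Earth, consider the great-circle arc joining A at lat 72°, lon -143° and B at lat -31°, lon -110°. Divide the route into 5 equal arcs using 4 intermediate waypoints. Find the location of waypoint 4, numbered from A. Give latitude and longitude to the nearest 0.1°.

From cos δ = sin φ₁ sin φ₂ + cos φ₁ cos φ₂ cos Δλ, the central angle is δ ≈ 1.842 rad (105.5°).
Interpolate at f = 4/5 with slerp weights a = sin((1−f)δ)/sin δ ≈ 0.374, b = sin(fδ)/sin δ ≈ 1.033.
p = a·p₁ + b·p₂ ≈ (-0.395, -0.902, -0.177); φ = arcsin(p_z) ≈ -10.17°, λ = atan2(p_y, p_x) ≈ -113.66°.

≈ lat -10.2°, lon -113.7°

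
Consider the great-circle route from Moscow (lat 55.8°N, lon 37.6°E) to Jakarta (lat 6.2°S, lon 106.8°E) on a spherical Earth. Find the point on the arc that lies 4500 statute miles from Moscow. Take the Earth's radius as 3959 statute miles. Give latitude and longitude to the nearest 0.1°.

≈ lat 9.6°N, lon 96.9°E

The haversine formula gives a central angle δ ≈ 1.461 rad (83.7°) between the endpoints. The total great-circle distance is δ·R ≈ 1.461 × 3959 ≈ 5786 mi, so the target fraction is f = 4500/5786 ≈ 0.778.
Interpolate at f ≈ 0.778 with slerp weights a = sin((1−f)δ)/sin δ ≈ 0.321, b = sin(fδ)/sin δ ≈ 0.913.
p = a·p₁ + b·p₂ ≈ (-0.119, 0.979, 0.167); φ = arcsin(p_z) ≈ 9.61°, λ = atan2(p_y, p_x) ≈ 96.95°.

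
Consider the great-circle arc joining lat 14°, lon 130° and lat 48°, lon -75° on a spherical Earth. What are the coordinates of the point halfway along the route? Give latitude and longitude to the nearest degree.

Write both endpoints as unit vectors p₁, p₂ with components (cos φ cos λ, cos φ sin λ, sin φ).
The central angle between the endpoints is δ = arccos(p₁·p₂) ≈ 1.992 rad (114.1°).
Interpolate at f = 1/2 with slerp weights a = sin((1−f)δ)/sin δ ≈ 0.920, b = sin(fδ)/sin δ ≈ 0.920.
p = a·p₁ + b·p₂ ≈ (-0.414, 0.089, 0.906); φ = arcsin(p_z) ≈ 64.93°, λ = atan2(p_y, p_x) ≈ 167.85°.

≈ lat 65°, lon 168°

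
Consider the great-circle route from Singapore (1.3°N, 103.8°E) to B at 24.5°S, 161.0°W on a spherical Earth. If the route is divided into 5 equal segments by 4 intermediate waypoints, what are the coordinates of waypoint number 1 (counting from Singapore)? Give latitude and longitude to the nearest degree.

≈ 7°S, 121°E

Write both endpoints as unit vectors p₁, p₂ with components (cos φ cos λ, cos φ sin λ, sin φ).
The central angle between the endpoints is δ = arccos(p₁·p₂) ≈ 1.663 rad (95.3°).
Interpolate at f = 1/5 with slerp weights a = sin((1−f)δ)/sin δ ≈ 0.975, b = sin(fδ)/sin δ ≈ 0.328.
p = a·p₁ + b·p₂ ≈ (-0.515, 0.850, -0.114); φ = arcsin(p_z) ≈ -6.54°, λ = atan2(p_y, p_x) ≈ 121.20°.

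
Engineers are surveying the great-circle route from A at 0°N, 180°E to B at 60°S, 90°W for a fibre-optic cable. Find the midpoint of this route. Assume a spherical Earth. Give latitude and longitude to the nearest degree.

Convert each endpoint to a unit vector on the sphere (x = cos φ cos λ, y = cos φ sin λ, z = sin φ).
The central angle between the endpoints is δ = arccos(p₁·p₂) ≈ 1.571 rad (90.0°).
Interpolate at f = 1/2 with slerp weights a = sin((1−f)δ)/sin δ ≈ 0.707, b = sin(fδ)/sin δ ≈ 0.707.
p = a·p₁ + b·p₂ ≈ (-0.707, -0.354, -0.612); φ = arcsin(p_z) ≈ -37.76°, λ = atan2(p_y, p_x) ≈ -153.43°.

≈ 38°S, 153°W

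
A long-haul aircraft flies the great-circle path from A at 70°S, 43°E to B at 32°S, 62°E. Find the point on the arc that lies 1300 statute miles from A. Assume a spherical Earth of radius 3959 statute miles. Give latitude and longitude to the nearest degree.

From cos δ = sin φ₁ sin φ₂ + cos φ₁ cos φ₂ cos Δλ, the central angle is δ ≈ 0.688 rad (39.4°). The total great-circle distance is δ·R ≈ 0.688 × 3959 ≈ 2726 mi, so the target fraction is f = 1300/2726 ≈ 0.477.
Interpolate at f ≈ 0.477 with slerp weights a = sin((1−f)δ)/sin δ ≈ 0.555, b = sin(fδ)/sin δ ≈ 0.508.
p = a·p₁ + b·p₂ ≈ (0.341, 0.509, -0.790); φ = arcsin(p_z) ≈ -52.20°, λ = atan2(p_y, p_x) ≈ 56.22°.

≈ 52°S, 56°E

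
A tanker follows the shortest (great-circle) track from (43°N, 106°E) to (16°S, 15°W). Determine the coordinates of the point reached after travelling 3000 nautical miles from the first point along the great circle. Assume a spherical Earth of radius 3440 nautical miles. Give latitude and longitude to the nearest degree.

≈ (32°N, 43°E)

Write both endpoints as unit vectors p₁, p₂ with components (cos φ cos λ, cos φ sin λ, sin φ).
The central angle between the endpoints is δ = arccos(p₁·p₂) ≈ 2.153 rad (123.4°). The total great-circle distance is δ·R ≈ 2.153 × 3440 ≈ 7407 nmi, so the target fraction is f = 3000/7407 ≈ 0.405.
Interpolate at f ≈ 0.405 with slerp weights a = sin((1−f)δ)/sin δ ≈ 1.148, b = sin(fδ)/sin δ ≈ 0.917.
p = a·p₁ + b·p₂ ≈ (0.620, 0.579, 0.530); φ = arcsin(p_z) ≈ 32.00°, λ = atan2(p_y, p_x) ≈ 43.03°.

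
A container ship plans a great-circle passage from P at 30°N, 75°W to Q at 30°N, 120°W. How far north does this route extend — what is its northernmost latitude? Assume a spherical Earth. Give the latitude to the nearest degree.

≈ 32°N

The great circle lies in the plane with unit normal n̂ = (p₁ × p₂)/|p₁ × p₂|.
Here n̂_z ≈ -0.848; the vertex latitude is φ_max = arccos|n̂_z| ≈ 32.0°.
Check via Clairaut: cos φ_max = |cos φ₁| · sin C = cos(30.0°)·sin(78.3°) ≈ 0.848, again giving ≈ 32.0°.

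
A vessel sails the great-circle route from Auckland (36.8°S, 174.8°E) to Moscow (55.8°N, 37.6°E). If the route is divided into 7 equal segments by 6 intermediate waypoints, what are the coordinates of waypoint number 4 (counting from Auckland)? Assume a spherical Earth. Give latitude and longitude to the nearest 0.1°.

Write both endpoints as unit vectors p₁, p₂ with components (cos φ cos λ, cos φ sin λ, sin φ).
The central angle between the endpoints is δ = arccos(p₁·p₂) ≈ 2.542 rad (145.7°).
Interpolate at f = 4/7 with slerp weights a = sin((1−f)δ)/sin δ ≈ 1.571, b = sin(fδ)/sin δ ≈ 1.760.
p = a·p₁ + b·p₂ ≈ (-0.469, 0.718, 0.515); φ = arcsin(p_z) ≈ 30.97°, λ = atan2(p_y, p_x) ≈ 123.17°.

≈ (31.0°N, 123.2°E)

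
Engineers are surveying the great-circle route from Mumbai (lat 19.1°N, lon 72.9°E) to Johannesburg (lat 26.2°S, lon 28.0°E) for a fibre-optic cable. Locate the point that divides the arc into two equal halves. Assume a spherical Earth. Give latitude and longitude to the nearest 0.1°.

≈ lat 3.8°S, lon 51.1°E

Convert each endpoint to a unit vector on the sphere (x = cos φ cos λ, y = cos φ sin λ, z = sin φ).
The central angle between the endpoints is δ = arccos(p₁·p₂) ≈ 1.097 rad (62.9°).
Interpolate at f = 1/2 with slerp weights a = sin((1−f)δ)/sin δ ≈ 0.586, b = sin(fδ)/sin δ ≈ 0.586.
p = a·p₁ + b·p₂ ≈ (0.627, 0.776, -0.067); φ = arcsin(p_z) ≈ -3.84°, λ = atan2(p_y, p_x) ≈ 51.06°.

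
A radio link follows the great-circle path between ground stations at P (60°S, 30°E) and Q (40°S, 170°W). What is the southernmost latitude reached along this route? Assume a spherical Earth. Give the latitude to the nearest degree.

The great circle lies in the plane with unit normal n̂ = (p₁ × p₂)/|p₁ × p₂|.
Here n̂_z ≈ +0.134; the vertex latitude is φ_max = arccos|n̂_z| ≈ 82.3°.
Check via Clairaut: cos φ_max = |cos φ₁| · sin C = cos(60.0°)·sin(164.5°) ≈ 0.134, again giving ≈ 82.3°.

≈ 82°S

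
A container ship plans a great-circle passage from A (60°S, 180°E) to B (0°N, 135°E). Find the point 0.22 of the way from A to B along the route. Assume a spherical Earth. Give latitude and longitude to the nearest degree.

≈ (49°S, 163°E)

Write both endpoints as unit vectors p₁, p₂ with components (cos φ cos λ, cos φ sin λ, sin φ).
The central angle between the endpoints is δ = arccos(p₁·p₂) ≈ 1.209 rad (69.3°).
Interpolate at f = 0.22 with slerp weights a = sin((1−f)δ)/sin δ ≈ 0.865, b = sin(fδ)/sin δ ≈ 0.281.
p = a·p₁ + b·p₂ ≈ (-0.631, 0.199, -0.749); φ = arcsin(p_z) ≈ -48.55°, λ = atan2(p_y, p_x) ≈ 162.53°.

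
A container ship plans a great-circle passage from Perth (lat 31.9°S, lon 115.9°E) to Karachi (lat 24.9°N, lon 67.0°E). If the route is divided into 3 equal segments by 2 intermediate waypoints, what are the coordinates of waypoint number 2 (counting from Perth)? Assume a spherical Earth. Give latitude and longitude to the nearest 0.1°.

Convert each endpoint to a unit vector on the sphere (x = cos φ cos λ, y = cos φ sin λ, z = sin φ).
The central angle between the endpoints is δ = arccos(p₁·p₂) ≈ 1.283 rad (73.5°).
Interpolate at f = 2/3 with slerp weights a = sin((1−f)δ)/sin δ ≈ 0.433, b = sin(fδ)/sin δ ≈ 0.787.
p = a·p₁ + b·p₂ ≈ (0.119, 0.988, 0.103); φ = arcsin(p_z) ≈ 5.90°, λ = atan2(p_y, p_x) ≈ 83.15°.

≈ lat 5.9°N, lon 83.2°E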